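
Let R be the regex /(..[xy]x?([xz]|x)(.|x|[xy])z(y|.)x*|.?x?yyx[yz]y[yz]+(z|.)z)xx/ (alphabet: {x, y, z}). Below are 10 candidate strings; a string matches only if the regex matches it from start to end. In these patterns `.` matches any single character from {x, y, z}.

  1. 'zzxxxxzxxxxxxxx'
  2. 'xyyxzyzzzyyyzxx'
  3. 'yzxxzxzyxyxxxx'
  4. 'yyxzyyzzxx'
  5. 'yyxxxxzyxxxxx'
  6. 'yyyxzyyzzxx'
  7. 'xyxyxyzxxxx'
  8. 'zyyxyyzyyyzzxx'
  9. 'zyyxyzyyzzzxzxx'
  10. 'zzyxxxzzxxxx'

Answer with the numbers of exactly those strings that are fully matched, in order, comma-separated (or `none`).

1 → match
2 → match
3 → no match
4. 'yyxzyyzzxx' → match
5 → match
6. 'yyyxzyyzzxx' → match
7. 'xyxyxyzxxxx' → no match
8 → match
9 → no match
10. 'zzyxxxzzxxxx' → match

1, 2, 4, 5, 6, 8, 10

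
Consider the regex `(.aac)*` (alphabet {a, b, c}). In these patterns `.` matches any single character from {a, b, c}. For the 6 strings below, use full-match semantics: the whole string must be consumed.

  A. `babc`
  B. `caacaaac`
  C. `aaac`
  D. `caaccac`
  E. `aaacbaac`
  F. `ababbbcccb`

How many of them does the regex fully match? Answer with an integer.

A → no match
B → match
C → match
D → no match
E → match
F → no match
Total matched: 3

3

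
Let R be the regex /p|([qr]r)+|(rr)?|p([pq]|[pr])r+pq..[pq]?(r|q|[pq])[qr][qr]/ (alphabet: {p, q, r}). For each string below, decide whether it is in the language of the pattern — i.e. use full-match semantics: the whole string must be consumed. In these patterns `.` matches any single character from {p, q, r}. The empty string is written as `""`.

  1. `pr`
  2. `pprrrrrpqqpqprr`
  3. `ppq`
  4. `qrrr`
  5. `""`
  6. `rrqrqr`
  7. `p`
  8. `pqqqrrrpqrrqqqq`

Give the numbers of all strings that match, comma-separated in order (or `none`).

1 → no match
2 → match
3 → no match
4 → match
5 → match
6 → match
7 → match
8 → no match

2, 4, 5, 6, 7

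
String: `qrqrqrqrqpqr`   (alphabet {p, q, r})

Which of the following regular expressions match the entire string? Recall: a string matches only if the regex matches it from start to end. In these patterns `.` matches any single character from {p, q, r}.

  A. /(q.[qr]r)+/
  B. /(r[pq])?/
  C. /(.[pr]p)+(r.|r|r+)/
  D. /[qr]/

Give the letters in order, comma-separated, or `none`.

A

A → match
B → no match
C → no match
D → no match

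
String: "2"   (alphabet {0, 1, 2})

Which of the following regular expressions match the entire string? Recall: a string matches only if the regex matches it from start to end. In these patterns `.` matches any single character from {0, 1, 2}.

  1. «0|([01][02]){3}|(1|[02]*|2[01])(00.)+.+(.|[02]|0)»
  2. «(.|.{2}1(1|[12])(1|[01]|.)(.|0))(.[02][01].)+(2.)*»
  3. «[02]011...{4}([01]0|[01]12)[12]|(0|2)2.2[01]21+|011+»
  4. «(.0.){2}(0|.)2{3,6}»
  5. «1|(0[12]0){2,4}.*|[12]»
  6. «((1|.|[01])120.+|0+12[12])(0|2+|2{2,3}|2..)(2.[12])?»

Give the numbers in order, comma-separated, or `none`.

5

1 → no match
2 → no match
3 → no match
4 → no match
5 → match
6 → no match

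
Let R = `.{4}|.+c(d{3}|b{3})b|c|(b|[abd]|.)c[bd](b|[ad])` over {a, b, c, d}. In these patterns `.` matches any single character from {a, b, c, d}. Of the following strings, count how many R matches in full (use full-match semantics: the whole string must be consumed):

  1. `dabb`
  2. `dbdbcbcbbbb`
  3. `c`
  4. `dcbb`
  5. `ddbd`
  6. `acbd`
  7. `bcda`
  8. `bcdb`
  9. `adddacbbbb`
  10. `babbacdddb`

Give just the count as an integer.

1 → match
2 → match
3 → match
4 → match
5 → match
6 → match
7 → match
8 → match
9 → match
10 → match
Total matched: 10

10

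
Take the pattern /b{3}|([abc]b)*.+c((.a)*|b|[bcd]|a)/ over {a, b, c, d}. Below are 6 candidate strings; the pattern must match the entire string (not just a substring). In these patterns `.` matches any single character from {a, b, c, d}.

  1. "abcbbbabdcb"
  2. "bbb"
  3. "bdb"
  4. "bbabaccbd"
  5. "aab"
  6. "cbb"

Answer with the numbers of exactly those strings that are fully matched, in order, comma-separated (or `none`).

1 → match
2 → match
3 → no match
4 → no match
5 → no match
6 → no match

1, 2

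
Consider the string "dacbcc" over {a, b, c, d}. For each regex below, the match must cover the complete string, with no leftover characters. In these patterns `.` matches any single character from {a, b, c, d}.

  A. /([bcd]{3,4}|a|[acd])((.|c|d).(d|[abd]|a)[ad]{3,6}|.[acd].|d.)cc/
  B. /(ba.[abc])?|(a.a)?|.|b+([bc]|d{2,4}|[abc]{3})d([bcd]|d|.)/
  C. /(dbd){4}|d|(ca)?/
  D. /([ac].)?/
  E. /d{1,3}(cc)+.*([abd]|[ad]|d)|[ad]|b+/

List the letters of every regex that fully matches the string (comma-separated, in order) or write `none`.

A

A → match
B → no match
C → no match
D → no match
E → no match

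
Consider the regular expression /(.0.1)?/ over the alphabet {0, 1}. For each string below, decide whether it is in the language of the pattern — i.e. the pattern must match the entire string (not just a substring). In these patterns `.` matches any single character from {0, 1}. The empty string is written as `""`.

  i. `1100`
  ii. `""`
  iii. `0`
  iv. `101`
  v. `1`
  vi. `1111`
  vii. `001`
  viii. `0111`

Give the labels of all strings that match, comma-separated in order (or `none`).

ii

i → no match
ii → match
iii → no match
iv → no match
v → no match
vi → no match
vii → no match
viii → no match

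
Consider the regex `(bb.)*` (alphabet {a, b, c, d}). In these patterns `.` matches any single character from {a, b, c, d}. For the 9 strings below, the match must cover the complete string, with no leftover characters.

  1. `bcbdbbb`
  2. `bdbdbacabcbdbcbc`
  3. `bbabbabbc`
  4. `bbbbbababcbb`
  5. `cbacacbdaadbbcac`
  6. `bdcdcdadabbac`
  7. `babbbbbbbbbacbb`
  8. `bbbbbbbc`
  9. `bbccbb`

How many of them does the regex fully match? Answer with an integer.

1 → no match
2 → no match
3 → match
4 → no match
5 → no match
6 → no match
7 → no match
8 → no match
9 → no match
Total matched: 1

1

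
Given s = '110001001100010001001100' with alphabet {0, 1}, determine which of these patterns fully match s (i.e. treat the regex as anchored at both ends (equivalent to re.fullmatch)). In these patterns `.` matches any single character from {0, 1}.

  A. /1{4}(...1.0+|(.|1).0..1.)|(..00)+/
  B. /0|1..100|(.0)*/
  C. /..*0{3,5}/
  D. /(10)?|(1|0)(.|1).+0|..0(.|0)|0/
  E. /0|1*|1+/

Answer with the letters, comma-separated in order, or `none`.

A, D

A → match
B → no match
C → no match
D → match
E → no match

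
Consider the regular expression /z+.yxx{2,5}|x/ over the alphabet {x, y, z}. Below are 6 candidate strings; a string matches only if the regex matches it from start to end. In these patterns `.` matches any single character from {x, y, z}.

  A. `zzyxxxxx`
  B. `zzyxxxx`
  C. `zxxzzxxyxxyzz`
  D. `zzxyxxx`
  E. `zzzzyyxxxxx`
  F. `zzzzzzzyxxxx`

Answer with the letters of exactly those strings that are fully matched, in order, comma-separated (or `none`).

A, B, D, E, F

A. `zzyxxxxx` → match
B. `zzyxxxx` → match
C → no match — must end with `x`
D. `zzxyxxx` → match
E. `zzzzyyxxxxx` → match
F. `zzzzzzzyxxxx` → match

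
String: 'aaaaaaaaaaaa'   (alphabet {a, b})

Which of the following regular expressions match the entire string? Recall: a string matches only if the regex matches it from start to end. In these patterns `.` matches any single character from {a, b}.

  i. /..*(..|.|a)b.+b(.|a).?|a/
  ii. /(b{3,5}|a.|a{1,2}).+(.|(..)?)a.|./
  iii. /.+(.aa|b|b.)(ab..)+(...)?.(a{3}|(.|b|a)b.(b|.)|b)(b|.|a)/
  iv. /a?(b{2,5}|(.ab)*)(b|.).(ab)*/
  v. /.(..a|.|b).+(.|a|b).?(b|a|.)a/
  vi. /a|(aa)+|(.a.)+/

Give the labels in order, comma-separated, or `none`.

ii, v, vi

i → no match
ii → match
iii → no match
iv → no match
v → match
vi → match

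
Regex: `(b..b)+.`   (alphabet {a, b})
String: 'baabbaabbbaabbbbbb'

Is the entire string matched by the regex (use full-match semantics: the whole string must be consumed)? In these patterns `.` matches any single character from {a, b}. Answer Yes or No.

No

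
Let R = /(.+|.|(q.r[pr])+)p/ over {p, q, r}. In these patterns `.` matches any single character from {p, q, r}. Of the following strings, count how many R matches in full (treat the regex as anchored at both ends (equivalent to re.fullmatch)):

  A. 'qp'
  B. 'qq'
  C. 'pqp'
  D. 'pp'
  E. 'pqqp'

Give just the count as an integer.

4

A → match
B → no match — must end with 'p'
C → match
D → match
E → match
Total matched: 4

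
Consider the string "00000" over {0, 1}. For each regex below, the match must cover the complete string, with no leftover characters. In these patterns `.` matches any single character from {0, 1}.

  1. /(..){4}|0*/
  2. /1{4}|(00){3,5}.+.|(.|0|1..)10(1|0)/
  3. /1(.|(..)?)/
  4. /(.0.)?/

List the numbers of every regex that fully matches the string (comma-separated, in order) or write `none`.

1

1 → match
2 → no match
3 → no match — must start with "1"
4 → no match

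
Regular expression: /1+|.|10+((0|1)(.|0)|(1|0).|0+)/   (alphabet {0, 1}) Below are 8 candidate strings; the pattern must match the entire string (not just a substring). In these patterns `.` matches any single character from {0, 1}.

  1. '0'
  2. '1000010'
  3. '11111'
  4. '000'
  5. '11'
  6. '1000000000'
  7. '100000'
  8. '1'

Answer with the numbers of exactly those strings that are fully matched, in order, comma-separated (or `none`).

1, 2, 3, 5, 6, 7, 8

1. '0' → match
2. '1000010' → match
3. '11111' → match
4. '000' → no match
5. '11' → match
6. '1000000000' → match
7. '100000' → match
8. '1' → match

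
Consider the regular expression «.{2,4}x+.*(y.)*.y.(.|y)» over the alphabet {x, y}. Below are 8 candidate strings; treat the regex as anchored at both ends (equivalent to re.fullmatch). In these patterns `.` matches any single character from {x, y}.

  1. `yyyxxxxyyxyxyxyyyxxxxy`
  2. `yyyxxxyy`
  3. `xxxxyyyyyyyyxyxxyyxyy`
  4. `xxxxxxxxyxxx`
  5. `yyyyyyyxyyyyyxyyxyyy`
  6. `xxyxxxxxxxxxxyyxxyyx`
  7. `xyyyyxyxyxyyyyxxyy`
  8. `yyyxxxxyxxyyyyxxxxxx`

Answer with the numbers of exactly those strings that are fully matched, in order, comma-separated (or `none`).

6

1 → no match
2. `yyyxxxyy` → no match
3 → no match
4. `xxxxxxxxyxxx` → no match
5 → no match
6 → match
7 → no match
8 → no match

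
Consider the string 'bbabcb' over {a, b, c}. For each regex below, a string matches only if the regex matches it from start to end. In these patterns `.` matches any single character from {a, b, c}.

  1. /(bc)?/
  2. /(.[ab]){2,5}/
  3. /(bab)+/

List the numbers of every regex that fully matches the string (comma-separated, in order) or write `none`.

1 → no match
2 → match
3 → no match — must start with 'bab'

2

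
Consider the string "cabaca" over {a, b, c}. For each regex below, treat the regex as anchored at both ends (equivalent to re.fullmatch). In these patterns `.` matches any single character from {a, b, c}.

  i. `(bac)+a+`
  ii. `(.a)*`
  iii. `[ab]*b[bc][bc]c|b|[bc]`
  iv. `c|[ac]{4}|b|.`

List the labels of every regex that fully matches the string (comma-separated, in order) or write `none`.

i → no match — must start with "bac"
ii → match
iii → no match
iv → no match

ii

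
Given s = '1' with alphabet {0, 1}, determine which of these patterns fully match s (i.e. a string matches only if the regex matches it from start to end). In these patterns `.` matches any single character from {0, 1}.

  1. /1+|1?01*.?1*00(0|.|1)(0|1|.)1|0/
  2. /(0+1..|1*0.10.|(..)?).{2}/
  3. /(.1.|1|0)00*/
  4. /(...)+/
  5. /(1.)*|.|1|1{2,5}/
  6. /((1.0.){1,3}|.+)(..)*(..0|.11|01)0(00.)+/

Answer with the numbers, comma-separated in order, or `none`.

1 → match
2 → no match
3 → no match
4 → no match
5 → match
6 → no match

1, 5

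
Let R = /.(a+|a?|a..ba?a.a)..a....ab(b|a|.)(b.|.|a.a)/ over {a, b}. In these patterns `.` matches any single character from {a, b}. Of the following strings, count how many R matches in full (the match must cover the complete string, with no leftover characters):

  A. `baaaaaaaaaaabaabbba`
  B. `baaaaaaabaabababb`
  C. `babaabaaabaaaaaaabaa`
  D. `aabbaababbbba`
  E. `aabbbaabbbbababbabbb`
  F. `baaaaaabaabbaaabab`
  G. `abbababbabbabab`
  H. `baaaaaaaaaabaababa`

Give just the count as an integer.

4

A → match
B → match
C → no match
D → no match
E → no match
F → match
G → no match
H → match
Total matched: 4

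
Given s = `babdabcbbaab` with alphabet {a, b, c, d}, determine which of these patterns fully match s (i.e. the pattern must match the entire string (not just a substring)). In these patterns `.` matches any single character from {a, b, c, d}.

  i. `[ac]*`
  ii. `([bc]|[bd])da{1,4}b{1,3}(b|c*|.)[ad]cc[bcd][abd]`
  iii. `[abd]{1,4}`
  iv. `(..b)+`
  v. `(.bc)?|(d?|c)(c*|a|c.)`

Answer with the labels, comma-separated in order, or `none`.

i → no match
ii → no match
iii → no match
iv → match
v → no match

iv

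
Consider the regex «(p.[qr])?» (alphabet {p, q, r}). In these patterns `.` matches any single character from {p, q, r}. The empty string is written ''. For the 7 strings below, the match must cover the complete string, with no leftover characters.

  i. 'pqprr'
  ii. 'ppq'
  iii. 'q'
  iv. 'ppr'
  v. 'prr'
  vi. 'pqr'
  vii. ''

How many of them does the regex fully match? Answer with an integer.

i. 'pqprr' → no match
ii. 'ppq' → match
iii. 'q' → no match
iv. 'ppr' → match
v. 'prr' → match
vi. 'pqr' → match
vii. '' → match
Total matched: 5

5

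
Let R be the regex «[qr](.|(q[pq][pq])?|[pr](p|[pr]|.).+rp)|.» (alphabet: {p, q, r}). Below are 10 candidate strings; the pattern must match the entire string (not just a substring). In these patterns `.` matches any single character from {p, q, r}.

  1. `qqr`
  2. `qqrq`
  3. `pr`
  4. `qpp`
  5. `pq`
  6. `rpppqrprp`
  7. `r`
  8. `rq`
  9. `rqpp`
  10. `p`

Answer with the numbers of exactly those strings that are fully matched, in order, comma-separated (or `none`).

1 → no match
2 → no match
3 → no match
4 → no match
5 → no match
6 → match
7 → match
8 → match
9 → match
10 → match

6, 7, 8, 9, 10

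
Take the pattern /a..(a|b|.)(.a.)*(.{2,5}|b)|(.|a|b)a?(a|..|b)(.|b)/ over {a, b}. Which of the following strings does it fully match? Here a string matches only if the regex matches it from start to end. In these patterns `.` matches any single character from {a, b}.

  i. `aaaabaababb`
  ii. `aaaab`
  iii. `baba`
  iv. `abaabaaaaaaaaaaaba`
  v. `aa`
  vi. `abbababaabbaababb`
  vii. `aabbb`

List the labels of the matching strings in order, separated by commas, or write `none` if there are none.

i → match
ii → match
iii → match
iv → match
v → no match
vi → match
vii → match

i, ii, iii, iv, vi, vii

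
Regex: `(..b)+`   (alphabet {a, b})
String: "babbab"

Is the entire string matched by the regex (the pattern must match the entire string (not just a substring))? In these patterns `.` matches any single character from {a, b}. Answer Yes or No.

Yes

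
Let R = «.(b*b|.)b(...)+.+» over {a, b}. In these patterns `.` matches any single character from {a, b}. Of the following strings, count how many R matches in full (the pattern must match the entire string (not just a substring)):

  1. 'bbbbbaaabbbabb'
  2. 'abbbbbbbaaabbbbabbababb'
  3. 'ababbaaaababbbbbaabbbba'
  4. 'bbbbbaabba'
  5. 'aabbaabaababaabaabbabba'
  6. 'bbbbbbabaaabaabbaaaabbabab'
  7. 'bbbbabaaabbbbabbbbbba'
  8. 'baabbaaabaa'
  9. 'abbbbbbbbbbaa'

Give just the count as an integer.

1 → match
2 → match
3 → no match
4 → match
5 → match
6 → match
7 → match
8 → no match
9 → match
Total matched: 7

7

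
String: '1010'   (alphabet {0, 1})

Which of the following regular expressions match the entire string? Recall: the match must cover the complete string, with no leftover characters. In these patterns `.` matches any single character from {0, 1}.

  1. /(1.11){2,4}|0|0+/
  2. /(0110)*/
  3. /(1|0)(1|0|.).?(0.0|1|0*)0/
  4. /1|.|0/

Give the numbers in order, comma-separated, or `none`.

1 → no match
2 → no match
3 → match
4 → no match

3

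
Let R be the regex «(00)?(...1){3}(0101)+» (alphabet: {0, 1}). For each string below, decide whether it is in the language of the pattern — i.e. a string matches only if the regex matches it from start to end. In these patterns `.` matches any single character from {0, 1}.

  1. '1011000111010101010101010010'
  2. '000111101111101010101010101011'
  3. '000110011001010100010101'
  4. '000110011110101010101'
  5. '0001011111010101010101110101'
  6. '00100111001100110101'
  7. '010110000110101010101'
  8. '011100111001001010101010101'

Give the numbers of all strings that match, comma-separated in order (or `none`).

none

1 → no match — must end with '0101'
2 → no match — must end with '0101'
3 → no match
4 → no match
5 → no match
6 → no match
7 → no match
8 → no match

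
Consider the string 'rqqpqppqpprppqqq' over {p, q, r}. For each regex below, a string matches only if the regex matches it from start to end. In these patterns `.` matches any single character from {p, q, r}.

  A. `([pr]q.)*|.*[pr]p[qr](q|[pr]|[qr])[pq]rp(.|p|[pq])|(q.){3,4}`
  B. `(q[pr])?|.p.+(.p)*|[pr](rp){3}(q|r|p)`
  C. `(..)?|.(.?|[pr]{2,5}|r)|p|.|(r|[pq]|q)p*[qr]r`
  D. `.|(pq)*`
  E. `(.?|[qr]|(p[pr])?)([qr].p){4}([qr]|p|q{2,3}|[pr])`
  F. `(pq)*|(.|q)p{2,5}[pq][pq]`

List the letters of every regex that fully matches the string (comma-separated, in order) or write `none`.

E

A → no match
B → no match
C → no match
D → no match
E → match
F → no match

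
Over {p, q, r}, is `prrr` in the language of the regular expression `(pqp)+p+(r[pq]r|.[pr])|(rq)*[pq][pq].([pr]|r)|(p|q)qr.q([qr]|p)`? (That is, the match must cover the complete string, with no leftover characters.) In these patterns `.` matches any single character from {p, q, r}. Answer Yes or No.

No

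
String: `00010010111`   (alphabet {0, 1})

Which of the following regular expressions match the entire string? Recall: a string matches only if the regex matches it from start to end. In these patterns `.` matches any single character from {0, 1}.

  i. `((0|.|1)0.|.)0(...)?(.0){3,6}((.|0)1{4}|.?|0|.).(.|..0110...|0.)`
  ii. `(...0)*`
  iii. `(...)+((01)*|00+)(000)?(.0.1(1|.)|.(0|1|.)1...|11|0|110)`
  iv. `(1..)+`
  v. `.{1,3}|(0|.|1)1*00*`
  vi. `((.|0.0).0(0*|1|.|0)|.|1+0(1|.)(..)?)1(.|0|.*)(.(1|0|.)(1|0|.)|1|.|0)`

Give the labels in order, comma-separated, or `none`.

iii, vi

i → no match
ii → no match
iii → match
iv → no match — must start with `1`
v → no match
vi → match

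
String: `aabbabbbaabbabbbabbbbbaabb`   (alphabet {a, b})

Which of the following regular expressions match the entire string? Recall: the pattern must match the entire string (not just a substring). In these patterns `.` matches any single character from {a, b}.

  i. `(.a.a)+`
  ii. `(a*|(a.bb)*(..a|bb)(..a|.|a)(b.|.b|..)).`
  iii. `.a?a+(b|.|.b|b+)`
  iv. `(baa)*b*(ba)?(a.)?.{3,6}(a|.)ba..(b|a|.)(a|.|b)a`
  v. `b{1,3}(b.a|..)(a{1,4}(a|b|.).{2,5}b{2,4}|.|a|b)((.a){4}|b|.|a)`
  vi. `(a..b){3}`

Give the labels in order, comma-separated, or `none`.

i → no match — must end with `a`
ii → match
iii → no match
iv → no match — must end with `a`
v → no match — must start with `b`
vi → no match

ii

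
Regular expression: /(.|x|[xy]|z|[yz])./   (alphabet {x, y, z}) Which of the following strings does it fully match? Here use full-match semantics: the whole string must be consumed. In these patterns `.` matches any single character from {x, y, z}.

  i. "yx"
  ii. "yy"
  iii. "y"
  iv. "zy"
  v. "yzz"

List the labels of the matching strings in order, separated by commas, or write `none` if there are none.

i, ii, iv

i → match
ii → match
iii → no match
iv → match
v → no match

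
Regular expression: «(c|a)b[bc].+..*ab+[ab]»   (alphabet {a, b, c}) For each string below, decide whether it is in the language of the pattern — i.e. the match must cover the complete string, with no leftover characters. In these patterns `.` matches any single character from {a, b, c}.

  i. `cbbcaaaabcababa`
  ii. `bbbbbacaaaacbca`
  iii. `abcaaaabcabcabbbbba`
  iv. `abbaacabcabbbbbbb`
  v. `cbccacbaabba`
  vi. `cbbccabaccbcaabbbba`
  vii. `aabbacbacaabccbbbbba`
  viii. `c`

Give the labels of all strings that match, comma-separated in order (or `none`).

i, iii, iv, v, vi

i → match
ii → no match
iii → match
iv → match
v → match
vi → match
vii → no match
viii → no match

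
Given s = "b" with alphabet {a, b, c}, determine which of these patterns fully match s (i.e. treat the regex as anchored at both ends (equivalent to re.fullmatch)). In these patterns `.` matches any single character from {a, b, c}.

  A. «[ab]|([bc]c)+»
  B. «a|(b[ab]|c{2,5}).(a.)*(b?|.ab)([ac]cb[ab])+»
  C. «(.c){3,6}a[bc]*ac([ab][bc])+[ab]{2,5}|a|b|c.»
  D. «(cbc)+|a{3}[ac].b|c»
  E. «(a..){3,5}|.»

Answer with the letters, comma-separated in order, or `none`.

A → match
B → no match
C → match
D → no match
E → match

A, C, E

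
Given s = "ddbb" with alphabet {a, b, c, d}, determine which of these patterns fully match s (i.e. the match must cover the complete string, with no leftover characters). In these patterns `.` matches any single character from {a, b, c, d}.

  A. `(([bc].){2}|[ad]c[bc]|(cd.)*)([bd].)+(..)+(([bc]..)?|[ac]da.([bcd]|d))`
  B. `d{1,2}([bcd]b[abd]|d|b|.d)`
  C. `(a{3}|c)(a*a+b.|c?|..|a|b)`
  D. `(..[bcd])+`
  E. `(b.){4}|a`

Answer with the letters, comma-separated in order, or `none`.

A, B

A → match
B → match
C → no match
D → no match
E → no match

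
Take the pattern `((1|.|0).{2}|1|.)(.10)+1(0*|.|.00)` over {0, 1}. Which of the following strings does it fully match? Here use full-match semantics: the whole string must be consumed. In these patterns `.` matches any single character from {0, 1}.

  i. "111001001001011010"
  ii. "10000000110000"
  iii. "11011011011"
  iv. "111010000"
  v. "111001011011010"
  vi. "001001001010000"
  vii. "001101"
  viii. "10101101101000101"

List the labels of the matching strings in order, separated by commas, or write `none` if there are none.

i, iii, iv, v, vi

i → match
ii → no match
iii → match
iv → match
v → match
vi → match
vii → no match
viii → no match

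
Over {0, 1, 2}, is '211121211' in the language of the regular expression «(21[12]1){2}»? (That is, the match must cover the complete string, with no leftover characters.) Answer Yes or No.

No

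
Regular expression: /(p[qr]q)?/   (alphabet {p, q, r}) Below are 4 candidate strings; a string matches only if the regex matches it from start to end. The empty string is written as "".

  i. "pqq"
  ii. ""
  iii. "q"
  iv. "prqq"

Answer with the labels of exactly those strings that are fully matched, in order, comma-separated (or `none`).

i, ii

i → match
ii → match
iii → no match
iv → no match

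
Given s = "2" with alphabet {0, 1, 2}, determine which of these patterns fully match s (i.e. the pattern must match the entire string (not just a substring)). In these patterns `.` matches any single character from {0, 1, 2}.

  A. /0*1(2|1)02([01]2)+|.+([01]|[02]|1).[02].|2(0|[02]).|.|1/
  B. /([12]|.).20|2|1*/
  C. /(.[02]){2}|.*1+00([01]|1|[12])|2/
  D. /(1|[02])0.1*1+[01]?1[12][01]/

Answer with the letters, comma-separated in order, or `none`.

A → match
B → match
C → match
D → no match

A, B, C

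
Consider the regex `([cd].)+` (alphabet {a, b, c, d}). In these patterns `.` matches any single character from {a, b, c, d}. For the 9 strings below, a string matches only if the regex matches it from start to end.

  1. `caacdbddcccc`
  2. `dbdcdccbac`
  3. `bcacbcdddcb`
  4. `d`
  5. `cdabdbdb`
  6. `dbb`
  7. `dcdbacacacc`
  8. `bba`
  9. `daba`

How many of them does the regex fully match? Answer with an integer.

0

1 → no match
2 → no match
3 → no match
4 → no match
5 → no match
6 → no match
7 → no match
8 → no match
9 → no match
Total matched: 0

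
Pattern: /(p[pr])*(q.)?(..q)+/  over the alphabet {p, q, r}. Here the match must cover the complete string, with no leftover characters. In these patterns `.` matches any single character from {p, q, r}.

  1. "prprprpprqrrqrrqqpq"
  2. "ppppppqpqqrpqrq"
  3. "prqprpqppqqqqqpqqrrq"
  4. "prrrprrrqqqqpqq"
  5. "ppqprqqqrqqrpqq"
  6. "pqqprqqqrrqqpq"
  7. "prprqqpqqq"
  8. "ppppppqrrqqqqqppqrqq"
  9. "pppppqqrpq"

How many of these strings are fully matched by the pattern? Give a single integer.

2

1 → no match
2 → no match
3 → no match
4 → no match
5 → no match
6 → no match
7 → no match
8 → match
9 → match
Total matched: 2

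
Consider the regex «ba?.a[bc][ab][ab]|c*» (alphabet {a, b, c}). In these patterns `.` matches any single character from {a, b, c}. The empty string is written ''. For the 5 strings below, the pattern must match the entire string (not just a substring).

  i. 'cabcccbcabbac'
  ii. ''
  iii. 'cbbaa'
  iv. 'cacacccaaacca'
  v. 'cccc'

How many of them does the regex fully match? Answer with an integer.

i → no match
ii → match
iii → no match
iv → no match
v → match
Total matched: 2

2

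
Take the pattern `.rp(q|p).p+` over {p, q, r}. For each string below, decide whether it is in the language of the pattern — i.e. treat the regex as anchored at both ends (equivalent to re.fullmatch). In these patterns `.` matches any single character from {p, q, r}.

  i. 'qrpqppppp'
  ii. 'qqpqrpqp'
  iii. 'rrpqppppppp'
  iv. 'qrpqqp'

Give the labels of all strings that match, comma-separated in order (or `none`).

i, iii, iv

i → match
ii → no match
iii → match
iv → match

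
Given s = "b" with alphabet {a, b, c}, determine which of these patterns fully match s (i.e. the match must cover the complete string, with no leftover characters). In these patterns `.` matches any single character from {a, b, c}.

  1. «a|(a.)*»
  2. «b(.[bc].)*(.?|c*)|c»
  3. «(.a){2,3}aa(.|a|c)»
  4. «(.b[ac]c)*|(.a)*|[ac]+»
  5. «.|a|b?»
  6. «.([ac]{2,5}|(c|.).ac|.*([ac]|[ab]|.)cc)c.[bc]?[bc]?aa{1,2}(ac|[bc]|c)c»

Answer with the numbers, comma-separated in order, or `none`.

1 → no match
2 → match
3 → no match
4 → no match
5 → match
6 → no match — must end with "c"

2, 5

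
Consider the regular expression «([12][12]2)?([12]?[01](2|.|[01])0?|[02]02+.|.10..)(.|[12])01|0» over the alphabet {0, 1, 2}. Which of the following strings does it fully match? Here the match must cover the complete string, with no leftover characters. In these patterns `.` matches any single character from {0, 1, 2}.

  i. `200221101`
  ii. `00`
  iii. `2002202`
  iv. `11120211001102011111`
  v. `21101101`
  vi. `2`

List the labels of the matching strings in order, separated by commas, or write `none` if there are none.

none

i → no match
ii → no match
iii → no match
iv → no match
v → no match
vi → no match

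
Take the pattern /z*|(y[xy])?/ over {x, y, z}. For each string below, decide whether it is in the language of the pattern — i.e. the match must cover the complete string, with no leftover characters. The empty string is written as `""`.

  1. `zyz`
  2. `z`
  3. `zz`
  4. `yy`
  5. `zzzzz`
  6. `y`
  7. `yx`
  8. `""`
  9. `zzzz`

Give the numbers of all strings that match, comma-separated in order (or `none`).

2, 3, 4, 5, 7, 8, 9

1 → no match
2 → match
3 → match
4 → match
5 → match
6 → no match
7 → match
8 → match
9 → match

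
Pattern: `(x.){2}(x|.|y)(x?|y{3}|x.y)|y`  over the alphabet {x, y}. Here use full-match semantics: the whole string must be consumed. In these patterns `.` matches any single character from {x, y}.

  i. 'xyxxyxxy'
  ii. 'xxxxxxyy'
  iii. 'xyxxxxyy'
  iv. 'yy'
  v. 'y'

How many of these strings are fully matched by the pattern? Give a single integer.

i → match
ii → match
iii → match
iv → no match
v → match
Total matched: 4

4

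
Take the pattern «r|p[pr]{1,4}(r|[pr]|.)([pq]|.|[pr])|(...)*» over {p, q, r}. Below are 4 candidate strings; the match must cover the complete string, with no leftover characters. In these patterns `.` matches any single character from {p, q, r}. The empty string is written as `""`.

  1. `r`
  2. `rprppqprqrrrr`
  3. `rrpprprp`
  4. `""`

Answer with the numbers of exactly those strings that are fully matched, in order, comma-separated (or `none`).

1, 4

1 → match
2 → no match
3 → no match
4 → match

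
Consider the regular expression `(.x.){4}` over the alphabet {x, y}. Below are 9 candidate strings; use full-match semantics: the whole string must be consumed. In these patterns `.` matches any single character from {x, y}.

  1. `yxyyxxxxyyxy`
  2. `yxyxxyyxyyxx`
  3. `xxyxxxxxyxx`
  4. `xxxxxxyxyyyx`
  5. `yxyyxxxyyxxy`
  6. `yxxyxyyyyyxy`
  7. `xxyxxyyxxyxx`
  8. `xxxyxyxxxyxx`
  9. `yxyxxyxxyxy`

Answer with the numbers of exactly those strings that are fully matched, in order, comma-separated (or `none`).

1, 2, 7, 8

1 → match
2 → match
3 → no match
4 → no match
5 → no match
6 → no match
7 → match
8 → match
9 → no match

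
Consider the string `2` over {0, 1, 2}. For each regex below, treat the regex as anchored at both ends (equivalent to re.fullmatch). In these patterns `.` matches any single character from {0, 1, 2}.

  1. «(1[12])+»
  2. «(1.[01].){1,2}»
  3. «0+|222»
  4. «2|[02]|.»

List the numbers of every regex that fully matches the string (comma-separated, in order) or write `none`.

1 → no match — must start with `1`
2 → no match — must start with `1`
3 → no match
4 → match

4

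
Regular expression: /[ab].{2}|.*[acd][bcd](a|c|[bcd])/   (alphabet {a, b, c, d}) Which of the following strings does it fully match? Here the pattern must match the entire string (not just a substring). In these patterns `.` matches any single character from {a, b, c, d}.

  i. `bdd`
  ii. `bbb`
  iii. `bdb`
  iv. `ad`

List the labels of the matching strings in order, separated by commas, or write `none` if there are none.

i → match
ii → match
iii → match
iv → no match

i, ii, iii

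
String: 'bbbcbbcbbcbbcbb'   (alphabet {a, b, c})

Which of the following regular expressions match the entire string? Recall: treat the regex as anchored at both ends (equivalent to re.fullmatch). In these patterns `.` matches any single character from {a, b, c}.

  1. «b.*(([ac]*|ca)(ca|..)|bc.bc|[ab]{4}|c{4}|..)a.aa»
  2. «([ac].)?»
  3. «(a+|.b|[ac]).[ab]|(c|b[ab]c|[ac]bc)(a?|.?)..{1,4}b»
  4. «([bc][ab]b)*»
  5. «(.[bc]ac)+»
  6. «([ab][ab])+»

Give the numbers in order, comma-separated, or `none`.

4

1 → no match — must end with 'aa'
2 → no match
3 → no match
4 → match
5 → no match — must end with 'ac'
6 → no match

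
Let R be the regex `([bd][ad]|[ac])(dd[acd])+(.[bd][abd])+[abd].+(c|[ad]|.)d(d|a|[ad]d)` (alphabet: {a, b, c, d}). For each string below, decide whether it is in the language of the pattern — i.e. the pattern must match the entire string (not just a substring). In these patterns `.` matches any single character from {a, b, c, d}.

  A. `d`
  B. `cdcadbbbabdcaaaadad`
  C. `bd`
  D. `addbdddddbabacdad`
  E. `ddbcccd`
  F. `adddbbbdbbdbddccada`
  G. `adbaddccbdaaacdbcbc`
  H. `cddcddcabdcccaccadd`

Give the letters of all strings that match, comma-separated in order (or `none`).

F

A. `d` → no match
B → no match
C. `bd` → no match
D → no match
E. `ddbcccd` → no match
F → match
G → no match
H → no match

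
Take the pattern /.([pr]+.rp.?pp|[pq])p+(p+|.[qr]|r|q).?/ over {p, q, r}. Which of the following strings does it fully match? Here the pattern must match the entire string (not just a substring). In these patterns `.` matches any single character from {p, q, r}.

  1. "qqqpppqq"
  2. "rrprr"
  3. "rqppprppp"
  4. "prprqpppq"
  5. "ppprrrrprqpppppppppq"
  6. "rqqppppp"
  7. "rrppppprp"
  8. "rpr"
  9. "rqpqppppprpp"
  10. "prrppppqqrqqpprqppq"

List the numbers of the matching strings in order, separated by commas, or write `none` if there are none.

none

1 → no match
2 → no match
3 → no match
4 → no match
5 → no match
6 → no match
7 → no match
8 → no match
9 → no match
10 → no match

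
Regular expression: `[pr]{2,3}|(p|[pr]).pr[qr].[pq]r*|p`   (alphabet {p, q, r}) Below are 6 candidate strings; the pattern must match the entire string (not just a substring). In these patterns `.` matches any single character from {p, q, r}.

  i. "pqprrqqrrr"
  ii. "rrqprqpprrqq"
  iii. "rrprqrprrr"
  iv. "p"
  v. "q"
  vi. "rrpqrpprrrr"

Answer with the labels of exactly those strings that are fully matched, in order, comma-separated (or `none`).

i. "pqprrqqrrr" → match
ii. "rrqprqpprrqq" → no match
iii. "rrprqrprrr" → match
iv. "p" → match
v. "q" → no match
vi. "rrpqrpprrrr" → no match

i, iii, iv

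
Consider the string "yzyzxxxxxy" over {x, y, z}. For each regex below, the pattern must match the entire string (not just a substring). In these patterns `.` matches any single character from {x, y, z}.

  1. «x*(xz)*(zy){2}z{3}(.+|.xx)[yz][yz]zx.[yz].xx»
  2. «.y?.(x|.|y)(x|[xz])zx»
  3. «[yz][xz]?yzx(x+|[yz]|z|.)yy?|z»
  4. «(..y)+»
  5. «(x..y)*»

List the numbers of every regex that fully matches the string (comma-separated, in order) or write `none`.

1 → no match — must end with "xx"
2 → no match — must end with "zx"
3 → match
4 → no match
5 → no match

3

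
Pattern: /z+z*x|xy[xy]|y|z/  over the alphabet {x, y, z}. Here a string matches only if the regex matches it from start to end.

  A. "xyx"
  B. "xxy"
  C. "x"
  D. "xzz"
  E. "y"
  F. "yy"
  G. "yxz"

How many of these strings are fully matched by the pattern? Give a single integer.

2

A → match
B → no match
C → no match
D → no match
E → match
F → no match
G → no match
Total matched: 2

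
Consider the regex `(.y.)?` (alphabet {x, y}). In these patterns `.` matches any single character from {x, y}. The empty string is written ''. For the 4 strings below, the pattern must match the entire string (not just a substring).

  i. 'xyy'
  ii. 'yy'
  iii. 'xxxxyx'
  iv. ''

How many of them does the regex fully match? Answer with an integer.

2

i → match
ii → no match
iii → no match
iv → match
Total matched: 2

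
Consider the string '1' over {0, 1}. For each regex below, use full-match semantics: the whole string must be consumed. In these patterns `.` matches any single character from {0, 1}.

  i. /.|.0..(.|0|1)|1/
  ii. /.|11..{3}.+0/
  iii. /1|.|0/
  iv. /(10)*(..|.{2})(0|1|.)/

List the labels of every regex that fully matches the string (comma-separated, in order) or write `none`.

i, ii, iii

i → match
ii → match
iii → match
iv → no match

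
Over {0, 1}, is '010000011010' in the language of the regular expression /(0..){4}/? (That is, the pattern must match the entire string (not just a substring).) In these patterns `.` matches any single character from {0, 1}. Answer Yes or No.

Yes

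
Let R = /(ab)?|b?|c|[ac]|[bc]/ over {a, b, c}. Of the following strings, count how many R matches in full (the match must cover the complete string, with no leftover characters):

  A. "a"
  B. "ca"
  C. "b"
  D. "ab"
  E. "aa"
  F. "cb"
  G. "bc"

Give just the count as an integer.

A → match
B → no match
C → match
D → match
E → no match
F → no match
G → no match
Total matched: 3

3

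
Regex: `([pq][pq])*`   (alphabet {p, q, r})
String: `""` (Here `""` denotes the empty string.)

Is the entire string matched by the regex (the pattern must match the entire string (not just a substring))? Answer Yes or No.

Yes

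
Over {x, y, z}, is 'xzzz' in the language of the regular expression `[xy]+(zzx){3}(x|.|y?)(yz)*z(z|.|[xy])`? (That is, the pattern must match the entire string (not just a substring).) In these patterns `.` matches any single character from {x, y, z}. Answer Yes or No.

No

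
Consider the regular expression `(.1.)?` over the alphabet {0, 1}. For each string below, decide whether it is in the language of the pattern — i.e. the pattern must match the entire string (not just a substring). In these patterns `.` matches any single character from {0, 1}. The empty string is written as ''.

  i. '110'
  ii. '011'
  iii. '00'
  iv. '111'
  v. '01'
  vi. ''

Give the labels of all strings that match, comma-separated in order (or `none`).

i, ii, iv, vi

i. '110' → match
ii. '011' → match
iii. '00' → no match
iv. '111' → match
v. '01' → no match
vi. '' → match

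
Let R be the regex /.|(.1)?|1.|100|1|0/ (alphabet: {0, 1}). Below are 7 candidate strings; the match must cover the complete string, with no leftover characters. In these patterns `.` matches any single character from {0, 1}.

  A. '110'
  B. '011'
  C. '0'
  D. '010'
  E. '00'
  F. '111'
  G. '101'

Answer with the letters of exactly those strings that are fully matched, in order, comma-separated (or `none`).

A → no match
B → no match
C → match
D → no match
E → no match
F → no match
G → no match

C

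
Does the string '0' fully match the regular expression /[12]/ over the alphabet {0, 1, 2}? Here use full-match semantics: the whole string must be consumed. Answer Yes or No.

No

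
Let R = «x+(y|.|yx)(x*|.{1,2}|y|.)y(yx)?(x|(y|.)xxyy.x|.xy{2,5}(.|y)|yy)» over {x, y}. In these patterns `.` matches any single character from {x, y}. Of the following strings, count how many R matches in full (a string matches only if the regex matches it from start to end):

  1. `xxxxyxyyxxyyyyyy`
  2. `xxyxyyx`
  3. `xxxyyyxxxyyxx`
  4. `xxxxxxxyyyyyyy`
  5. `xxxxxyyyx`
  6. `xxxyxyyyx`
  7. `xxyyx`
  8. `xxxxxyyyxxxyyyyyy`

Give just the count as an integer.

1 → match
2. `xxyxyyx` → match
3 → match
4 → no match
5. `xxxxxyyyx` → match
6. `xxxyxyyyx` → match
7. `xxyyx` → match
8 → match
Total matched: 7

7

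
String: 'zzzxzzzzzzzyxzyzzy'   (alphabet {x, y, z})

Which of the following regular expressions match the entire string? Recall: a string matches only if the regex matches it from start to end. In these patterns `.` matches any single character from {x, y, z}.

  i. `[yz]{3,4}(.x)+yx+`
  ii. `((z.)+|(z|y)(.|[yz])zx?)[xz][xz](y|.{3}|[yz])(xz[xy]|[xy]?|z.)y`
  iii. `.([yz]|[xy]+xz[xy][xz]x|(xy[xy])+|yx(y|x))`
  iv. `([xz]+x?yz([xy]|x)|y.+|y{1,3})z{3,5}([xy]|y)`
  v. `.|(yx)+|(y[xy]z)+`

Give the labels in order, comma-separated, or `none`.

ii

i → no match — must end with 'x'
ii → match
iii → no match
iv → no match
v → no match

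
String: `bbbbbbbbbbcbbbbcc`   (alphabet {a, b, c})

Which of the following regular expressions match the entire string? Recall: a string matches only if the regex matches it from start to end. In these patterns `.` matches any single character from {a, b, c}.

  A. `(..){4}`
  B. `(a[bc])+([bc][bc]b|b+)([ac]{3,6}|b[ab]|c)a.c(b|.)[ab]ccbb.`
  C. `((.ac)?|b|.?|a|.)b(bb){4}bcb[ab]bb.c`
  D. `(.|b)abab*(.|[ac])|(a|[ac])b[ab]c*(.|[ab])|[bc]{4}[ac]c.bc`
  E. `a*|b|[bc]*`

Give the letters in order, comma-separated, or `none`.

A → no match
B → no match — must start with `a`
C → match
D → no match
E → match

C, E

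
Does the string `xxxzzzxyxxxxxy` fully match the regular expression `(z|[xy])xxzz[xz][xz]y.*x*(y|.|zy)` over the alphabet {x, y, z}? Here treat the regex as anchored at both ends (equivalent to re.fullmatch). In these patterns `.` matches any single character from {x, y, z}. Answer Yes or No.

Yes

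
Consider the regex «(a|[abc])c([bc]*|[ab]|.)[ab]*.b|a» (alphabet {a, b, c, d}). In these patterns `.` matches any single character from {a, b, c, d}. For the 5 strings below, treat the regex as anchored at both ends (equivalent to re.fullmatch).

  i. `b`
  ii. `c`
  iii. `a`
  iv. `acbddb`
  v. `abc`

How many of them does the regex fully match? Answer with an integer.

i → no match
ii → no match
iii → match
iv → no match
v → no match
Total matched: 1

1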